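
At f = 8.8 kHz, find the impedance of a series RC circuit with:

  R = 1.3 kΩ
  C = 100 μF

Step 1 — Angular frequency: ω = 2π·f = 2π·8800 = 5.529e+04 rad/s.
Step 2 — Component impedances:
  R: Z = R = 1300 Ω
  C: Z = 1/(jωC) = -j/(ω·C) = 0 - j0.1809 Ω
Step 3 — Series combination: Z_total = R + C = 1300 - j0.1809 Ω = 1300∠-0.0° Ω.

Z = 1300 - j0.1809 Ω = 1300∠-0.0° Ω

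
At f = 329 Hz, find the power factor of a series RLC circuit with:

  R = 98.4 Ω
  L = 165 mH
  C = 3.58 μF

Step 1 — Angular frequency: ω = 2π·f = 2π·329 = 2067 rad/s.
Step 2 — Component impedances:
  R: Z = R = 98.4 Ω
  L: Z = jωL = j·2067·0.165 = 0 + j341.1 Ω
  C: Z = 1/(jωC) = -j/(ω·C) = 0 - j135.1 Ω
Step 3 — Series combination: Z_total = R + L + C = 98.4 + j206 Ω = 228.3∠64.5° Ω.
Step 4 — Power factor: PF = cos(φ) = Re(Z)/|Z| = 98.4/228.26 = 0.4311.
Step 5 — Type: Im(Z) = 206 ⇒ lagging (phase φ = 64.5°).

PF = 0.4311 (lagging, φ = 64.5°)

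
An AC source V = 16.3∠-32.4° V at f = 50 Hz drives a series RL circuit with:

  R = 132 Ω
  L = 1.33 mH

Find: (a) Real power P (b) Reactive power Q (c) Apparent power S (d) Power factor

Step 1 — Angular frequency: ω = 2π·f = 2π·50 = 314.2 rad/s.
Step 2 — Component impedances:
  R: Z = R = 132 Ω
  L: Z = jωL = j·314.2·0.00133 = 0 + j0.4178 Ω
Step 3 — Series combination: Z_total = R + L = 132 + j0.4178 Ω = 132∠0.2° Ω.
Step 4 — Source phasor: V = 16.3∠-32.4° V = 13.76 - j8.734 V.
Step 5 — Current: I = V / Z = 0.1041 - j0.0665 A = 0.1235∠-32.6° A.
Step 6 — Complex power: S = V·I* = 2.013 + j0.006371 VA.
Step 7 — Real power: P = Re(S) = 2.013 W.
Step 8 — Reactive power: Q = Im(S) = 0.006371 VAR.
Step 9 — Apparent power: |S| = 2.013 VA.
Step 10 — Power factor: PF = P/|S| = 1 (lagging).

(a) P = 2.013 W  (b) Q = 0.006371 VAR  (c) S = 2.013 VA  (d) PF = 1 (lagging)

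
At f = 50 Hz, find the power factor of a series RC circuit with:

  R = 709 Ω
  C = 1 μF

Step 1 — Angular frequency: ω = 2π·f = 2π·50 = 314.2 rad/s.
Step 2 — Component impedances:
  R: Z = R = 709 Ω
  C: Z = 1/(jωC) = -j/(ω·C) = 0 - j3183 Ω
Step 3 — Series combination: Z_total = R + C = 709 - j3183 Ω = 3261∠-77.4° Ω.
Step 4 — Power factor: PF = cos(φ) = Re(Z)/|Z| = 709/3261 = 0.2174.
Step 5 — Type: Im(Z) = -3183 ⇒ leading (phase φ = -77.4°).

PF = 0.2174 (leading, φ = -77.4°)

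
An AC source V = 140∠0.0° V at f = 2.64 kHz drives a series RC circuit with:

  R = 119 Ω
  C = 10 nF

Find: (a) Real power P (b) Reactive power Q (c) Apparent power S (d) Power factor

Step 1 — Angular frequency: ω = 2π·f = 2π·2640 = 1.659e+04 rad/s.
Step 2 — Component impedances:
  R: Z = R = 119 Ω
  C: Z = 1/(jωC) = -j/(ω·C) = 0 - j6029 Ω
Step 3 — Series combination: Z_total = R + C = 119 - j6029 Ω = 6030∠-88.9° Ω.
Step 4 — Source phasor: V = 140∠0.0° V = 140 V.
Step 5 — Current: I = V / Z = 0.0004582 + j0.02321 A = 0.02322∠88.9° A.
Step 6 — Complex power: S = V·I* = 0.06415 - j3.25 VA.
Step 7 — Real power: P = Re(S) = 0.06415 W.
Step 8 — Reactive power: Q = Im(S) = -3.25 VAR.
Step 9 — Apparent power: |S| = 3.251 VA.
Step 10 — Power factor: PF = P/|S| = 0.01974 (leading).

(a) P = 0.06415 W  (b) Q = -3.25 VAR  (c) S = 3.251 VA  (d) PF = 0.01974 (leading)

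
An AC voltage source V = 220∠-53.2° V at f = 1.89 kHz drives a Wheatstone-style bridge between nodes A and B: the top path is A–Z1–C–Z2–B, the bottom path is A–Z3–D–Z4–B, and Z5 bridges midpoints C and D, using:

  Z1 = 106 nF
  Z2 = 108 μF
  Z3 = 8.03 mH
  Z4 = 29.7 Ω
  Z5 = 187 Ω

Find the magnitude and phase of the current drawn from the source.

Step 1 — Angular frequency: ω = 2π·f = 2π·1890 = 1.188e+04 rad/s.
Step 2 — Component impedances:
  Z1: Z = 1/(jωC) = -j/(ω·C) = 0 - j794.4 Ω
  Z2: Z = 1/(jωC) = -j/(ω·C) = 0 - j0.7797 Ω
  Z3: Z = jωL = j·1.188e+04·0.00803 = 0 + j95.36 Ω
  Z4: Z = R = 29.7 Ω
  Z5: Z = R = 187 Ω
Step 3 — Bridge requires nodal analysis (the Z5 bridge couples midpoints C and D, so the two paths cannot be reduced to a simple series/parallel combination). Setting node B to ground and injecting 1 A at node A, the 3-node admittance system at A, C, D solves to V_A = Z_AB = 33.06 + j107.2 Ω = 112.1∠72.9° Ω.
Step 4 — Source phasor: V = 220∠-53.2° V = 131.8 - j176.2 V.
Step 5 — Ohm's law: I = V / Z_total = (131.8 - j176.2) / (33.06 + j107.2) = -1.155 - j1.586 A.
Step 6 — Convert to polar: |I| = 1.962 A, ∠I = -126.1°.

I = 1.962∠-126.1° A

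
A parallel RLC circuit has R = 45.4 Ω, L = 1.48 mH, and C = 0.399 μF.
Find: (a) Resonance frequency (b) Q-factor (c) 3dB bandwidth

Step 1 — Resonance: ω₀ = 1/√(LC) = 1/√(0.00148·3.99e-07) = 4.115e+04 rad/s.
Step 2 — f₀ = ω₀/(2π) = 6549 Hz.
Step 3 — Parallel Q: Q = R/(ω₀L) = 45.4/(4.115e+04·0.00148) = 0.7454.
Step 4 — Bandwidth: Δω = ω₀/Q = 5.52e+04 rad/s; BW = Δω/(2π) = 8786 Hz.

(a) f₀ = 6549 Hz  (b) Q = 0.7454  (c) BW = 8786 Hz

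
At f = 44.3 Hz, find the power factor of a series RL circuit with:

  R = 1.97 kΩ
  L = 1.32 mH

Step 1 — Angular frequency: ω = 2π·f = 2π·44.3 = 278.3 rad/s.
Step 2 — Component impedances:
  R: Z = R = 1970 Ω
  L: Z = jωL = j·278.3·0.00132 = 0 + j0.3674 Ω
Step 3 — Series combination: Z_total = R + L = 1970 + j0.3674 Ω = 1970∠0.0° Ω.
Step 4 — Power factor: PF = cos(φ) = Re(Z)/|Z| = 1970/1970 = 1.
Step 5 — Type: Im(Z) = 0.3674 ⇒ lagging (phase φ = 0.0°).

PF = 1 (lagging, φ = 0.0°)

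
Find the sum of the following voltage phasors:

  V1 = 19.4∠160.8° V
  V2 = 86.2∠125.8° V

Step 1 — Convert each phasor to rectangular form:
  V1 = 19.4·(cos(160.8°) + j·sin(160.8°)) = -18.32 + j6.38 V
  V2 = 86.2·(cos(125.8°) + j·sin(125.8°)) = -50.42 + j69.91 V
Step 2 — Sum components: V_total = -68.74 + j76.29 V.
Step 3 — Convert to polar: |V_total| = 102.7 V, ∠V_total = 132.0°.

V_total = 102.7∠132.0° V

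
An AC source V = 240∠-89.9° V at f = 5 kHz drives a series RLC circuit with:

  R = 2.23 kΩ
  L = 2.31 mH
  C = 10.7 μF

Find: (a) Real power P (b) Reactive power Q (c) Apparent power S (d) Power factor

Step 1 — Angular frequency: ω = 2π·f = 2π·5000 = 3.142e+04 rad/s.
Step 2 — Component impedances:
  R: Z = R = 2230 Ω
  L: Z = jωL = j·3.142e+04·0.00231 = 0 + j72.57 Ω
  C: Z = 1/(jωC) = -j/(ω·C) = 0 - j2.975 Ω
Step 3 — Series combination: Z_total = R + L + C = 2230 + j69.6 Ω = 2231∠1.8° Ω.
Step 4 — Source phasor: V = 240∠-89.9° V = 0.4189 - j240 V.
Step 5 — Current: I = V / Z = -0.003168 - j0.1075 A = 0.1076∠-91.7° A.
Step 6 — Complex power: S = V·I* = 25.8 + j0.8053 VA.
Step 7 — Real power: P = Re(S) = 25.8 W.
Step 8 — Reactive power: Q = Im(S) = 0.8053 VAR.
Step 9 — Apparent power: |S| = 25.82 VA.
Step 10 — Power factor: PF = P/|S| = 0.9995 (lagging).

(a) P = 25.8 W  (b) Q = 0.8053 VAR  (c) S = 25.82 VA  (d) PF = 0.9995 (lagging)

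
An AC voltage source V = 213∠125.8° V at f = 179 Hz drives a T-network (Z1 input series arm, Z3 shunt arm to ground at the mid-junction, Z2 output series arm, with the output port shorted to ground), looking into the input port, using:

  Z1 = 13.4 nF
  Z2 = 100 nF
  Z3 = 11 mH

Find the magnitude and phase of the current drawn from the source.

Step 1 — Angular frequency: ω = 2π·f = 2π·179 = 1125 rad/s.
Step 2 — Component impedances:
  Z1: Z = 1/(jωC) = -j/(ω·C) = 0 - j6.635e+04 Ω
  Z2: Z = 1/(jωC) = -j/(ω·C) = 0 - j8891 Ω
  Z3: Z = jωL = j·1125·0.011 = 0 + j12.37 Ω
Step 3 — With the output port shorted to ground, the output series arm Z2 runs from the junction to ground; the shunt arm Z3 also runs from the junction to ground. They appear in parallel: Z3 || Z2 = 0 + j12.39 Ω.
Step 4 — Series with input arm Z1: Z_in = Z1 + (Z3 || Z2) = 0 - j6.634e+04 Ω = 6.634e+04∠-90.0° Ω.
Step 5 — Source phasor: V = 213∠125.8° V = -124.6 + j172.8 V.
Step 6 — Ohm's law: I = V / Z_total = (-124.6 + j172.8) / (0 - j6.634e+04) = -0.002604 - j0.001878 A.
Step 7 — Convert to polar: |I| = 0.003211 A, ∠I = -144.2°.

I = 0.003211∠-144.2° A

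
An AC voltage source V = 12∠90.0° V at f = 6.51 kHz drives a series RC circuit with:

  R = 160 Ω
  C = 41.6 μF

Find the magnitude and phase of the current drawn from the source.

Step 1 — Angular frequency: ω = 2π·f = 2π·6510 = 4.09e+04 rad/s.
Step 2 — Component impedances:
  R: Z = R = 160 Ω
  C: Z = 1/(jωC) = -j/(ω·C) = 0 - j0.5877 Ω
Step 3 — Series combination: Z_total = R + C = 160 - j0.5877 Ω = 160∠-0.2° Ω.
Step 4 — Source phasor: V = 12∠90.0° V = 0 + j12 V.
Step 5 — Ohm's law: I = V / Z_total = (0 + j12) / (160 - j0.5877) = -0.0002755 + j0.075 A.
Step 6 — Convert to polar: |I| = 0.075 A, ∠I = 90.2°.

I = 0.075∠90.2° A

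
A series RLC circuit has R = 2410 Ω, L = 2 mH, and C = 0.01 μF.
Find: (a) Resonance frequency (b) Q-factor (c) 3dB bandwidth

Step 1 — Resonance: ω₀ = 1/√(LC) = 1/√(0.002·1e-08) = 2.236e+05 rad/s.
Step 2 — f₀ = ω₀/(2π) = 3.559e+04 Hz.
Step 3 — Series Q: Q = ω₀L/R = 2.236e+05·0.002/2410 = 0.1856.
Step 4 — Bandwidth: Δω = ω₀/Q = 1.205e+06 rad/s; BW = Δω/(2π) = 1.918e+05 Hz.

(a) f₀ = 3.559e+04 Hz  (b) Q = 0.1856  (c) BW = 1.918e+05 Hz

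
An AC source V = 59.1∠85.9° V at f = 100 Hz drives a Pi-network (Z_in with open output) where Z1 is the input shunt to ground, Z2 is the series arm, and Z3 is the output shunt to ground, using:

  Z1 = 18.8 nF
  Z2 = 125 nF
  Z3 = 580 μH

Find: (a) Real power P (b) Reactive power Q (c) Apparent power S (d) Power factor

Step 1 — Angular frequency: ω = 2π·f = 2π·100 = 628.3 rad/s.
Step 2 — Component impedances:
  Z1: Z = 1/(jωC) = -j/(ω·C) = 0 - j8.466e+04 Ω
  Z2: Z = 1/(jωC) = -j/(ω·C) = 0 - j1.273e+04 Ω
  Z3: Z = jωL = j·628.3·0.00058 = 0 + j0.3644 Ω
Step 3 — With open output, the series arm Z2 and the output shunt Z3 appear in series to ground: Z2 + Z3 = 0 - j1.273e+04 Ω.
Step 4 — Parallel with input shunt Z1: Z_in = Z1 || (Z2 + Z3) = 0 - j1.107e+04 Ω = 1.107e+04∠-90.0° Ω.
Step 5 — Source phasor: V = 59.1∠85.9° V = 4.225 + j58.95 V.
Step 6 — Current: I = V / Z = -0.005326 + j0.0003818 A = 0.00534∠175.9° A.
Step 7 — Complex power: S = V·I* = 0 - j0.3156 VA.
Step 8 — Real power: P = Re(S) = 0 W.
Step 9 — Reactive power: Q = Im(S) = -0.3156 VAR.
Step 10 — Apparent power: |S| = 0.3156 VA.
Step 11 — Power factor: PF = P/|S| = 0 (leading).

(a) P = 0 W  (b) Q = -0.3156 VAR  (c) S = 0.3156 VA  (d) PF = 0 (leading)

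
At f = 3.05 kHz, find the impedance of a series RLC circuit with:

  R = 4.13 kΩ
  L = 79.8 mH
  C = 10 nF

Step 1 — Angular frequency: ω = 2π·f = 2π·3050 = 1.916e+04 rad/s.
Step 2 — Component impedances:
  R: Z = R = 4130 Ω
  L: Z = jωL = j·1.916e+04·0.0798 = 0 + j1529 Ω
  C: Z = 1/(jωC) = -j/(ω·C) = 0 - j5218 Ω
Step 3 — Series combination: Z_total = R + L + C = 4130 - j3689 Ω = 5538∠-41.8° Ω.

Z = 4130 - j3689 Ω = 5538∠-41.8° Ω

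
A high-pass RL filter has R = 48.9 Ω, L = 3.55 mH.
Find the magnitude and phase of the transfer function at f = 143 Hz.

Step 1 — Angular frequency: ω = 2π·143 = 898.5 rad/s.
Step 2 — Transfer function: H(jω) = jωL/(R + jωL).
Step 3 — Numerator jωL = j·3.19; denominator R + jωL = 48.9 + j3.19.
Step 4 — H = 0.004237 + j0.06495.
Step 5 — Magnitude: |H| = 0.06509 (-23.7 dB); phase: φ = 86.3°.

|H| = 0.06509 (-23.7 dB), φ = 86.3°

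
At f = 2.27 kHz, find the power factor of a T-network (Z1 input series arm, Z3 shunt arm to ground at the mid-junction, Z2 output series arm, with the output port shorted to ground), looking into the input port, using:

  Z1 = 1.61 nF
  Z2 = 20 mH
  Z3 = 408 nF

Step 1 — Angular frequency: ω = 2π·f = 2π·2270 = 1.426e+04 rad/s.
Step 2 — Component impedances:
  Z1: Z = 1/(jωC) = -j/(ω·C) = 0 - j4.355e+04 Ω
  Z2: Z = jωL = j·1.426e+04·0.02 = 0 + j285.3 Ω
  Z3: Z = 1/(jωC) = -j/(ω·C) = 0 - j171.8 Ω
Step 3 — With the output port shorted to ground, the output series arm Z2 runs from the junction to ground; the shunt arm Z3 also runs from the junction to ground. They appear in parallel: Z3 || Z2 = 0 - j432.2 Ω.
Step 4 — Series with input arm Z1: Z_in = Z1 + (Z3 || Z2) = 0 - j4.398e+04 Ω = 4.398e+04∠-90.0° Ω.
Step 5 — Power factor: PF = cos(φ) = Re(Z)/|Z| = 0/4.398e+04 = 0.
Step 6 — Type: Im(Z) = -4.398e+04 ⇒ leading (phase φ = -90.0°).

PF = 0 (leading, φ = -90.0°)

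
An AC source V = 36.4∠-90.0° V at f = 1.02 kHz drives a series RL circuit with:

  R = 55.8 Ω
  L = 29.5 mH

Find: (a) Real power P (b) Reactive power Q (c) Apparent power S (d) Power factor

Step 1 — Angular frequency: ω = 2π·f = 2π·1020 = 6409 rad/s.
Step 2 — Component impedances:
  R: Z = R = 55.8 Ω
  L: Z = jωL = j·6409·0.0295 = 0 + j189.1 Ω
Step 3 — Series combination: Z_total = R + L = 55.8 + j189.1 Ω = 197.1∠73.6° Ω.
Step 4 — Source phasor: V = 36.4∠-90.0° V = 0 - j36.4 V.
Step 5 — Current: I = V / Z = -0.1771 - j0.05227 A = 0.1847∠-163.6° A.
Step 6 — Complex power: S = V·I* = 1.903 + j6.447 VA.
Step 7 — Real power: P = Re(S) = 1.903 W.
Step 8 — Reactive power: Q = Im(S) = 6.447 VAR.
Step 9 — Apparent power: |S| = 6.721 VA.
Step 10 — Power factor: PF = P/|S| = 0.2831 (lagging).

(a) P = 1.903 W  (b) Q = 6.447 VAR  (c) S = 6.721 VA  (d) PF = 0.2831 (lagging)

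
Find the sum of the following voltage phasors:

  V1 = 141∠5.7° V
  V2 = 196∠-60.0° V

Step 1 — Convert each phasor to rectangular form:
  V1 = 141·(cos(5.7°) + j·sin(5.7°)) = 140.3 + j14 V
  V2 = 196·(cos(-60.0°) + j·sin(-60.0°)) = 98 - j169.7 V
Step 2 — Sum components: V_total = 238.3 - j155.7 V.
Step 3 — Convert to polar: |V_total| = 284.7 V, ∠V_total = -33.2°.

V_total = 284.7∠-33.2° V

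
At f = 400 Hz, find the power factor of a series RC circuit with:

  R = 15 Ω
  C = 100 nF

Step 1 — Angular frequency: ω = 2π·f = 2π·400 = 2513 rad/s.
Step 2 — Component impedances:
  R: Z = R = 15 Ω
  C: Z = 1/(jωC) = -j/(ω·C) = 0 - j3979 Ω
Step 3 — Series combination: Z_total = R + C = 15 - j3979 Ω = 3979∠-89.8° Ω.
Step 4 — Power factor: PF = cos(φ) = Re(Z)/|Z| = 15/3979 = 0.00377.
Step 5 — Type: Im(Z) = -3979 ⇒ leading (phase φ = -89.8°).

PF = 0.00377 (leading, φ = -89.8°)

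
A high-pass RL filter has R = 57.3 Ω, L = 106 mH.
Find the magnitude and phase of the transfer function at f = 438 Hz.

Step 1 — Angular frequency: ω = 2π·438 = 2752 rad/s.
Step 2 — Transfer function: H(jω) = jωL/(R + jωL).
Step 3 — Numerator jωL = j·291.7; denominator R + jωL = 57.3 + j291.7.
Step 4 — H = 0.9629 + j0.1891.
Step 5 — Magnitude: |H| = 0.9812 (-0.2 dB); phase: φ = 11.1°.

|H| = 0.9812 (-0.2 dB), φ = 11.1°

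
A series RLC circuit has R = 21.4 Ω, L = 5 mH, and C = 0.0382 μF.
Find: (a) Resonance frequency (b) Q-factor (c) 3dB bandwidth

Step 1 — Resonance: ω₀ = 1/√(LC) = 1/√(0.005·3.82e-08) = 7.236e+04 rad/s.
Step 2 — f₀ = ω₀/(2π) = 1.152e+04 Hz.
Step 3 — Series Q: Q = ω₀L/R = 7.236e+04·0.005/21.4 = 16.91.
Step 4 — Bandwidth: Δω = ω₀/Q = 4280 rad/s; BW = Δω/(2π) = 681.2 Hz.

(a) f₀ = 1.152e+04 Hz  (b) Q = 16.91  (c) BW = 681.2 Hz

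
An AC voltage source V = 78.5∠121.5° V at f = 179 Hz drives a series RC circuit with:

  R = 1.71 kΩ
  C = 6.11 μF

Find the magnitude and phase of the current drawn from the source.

Step 1 — Angular frequency: ω = 2π·f = 2π·179 = 1125 rad/s.
Step 2 — Component impedances:
  R: Z = R = 1710 Ω
  C: Z = 1/(jωC) = -j/(ω·C) = 0 - j145.5 Ω
Step 3 — Series combination: Z_total = R + C = 1710 - j145.5 Ω = 1716∠-4.9° Ω.
Step 4 — Source phasor: V = 78.5∠121.5° V = -41.02 + j66.93 V.
Step 5 — Ohm's law: I = V / Z_total = (-41.02 + j66.93) / (1710 - j145.5) = -0.02712 + j0.03683 A.
Step 6 — Convert to polar: |I| = 0.04574 A, ∠I = 126.4°.

I = 0.04574∠126.4° A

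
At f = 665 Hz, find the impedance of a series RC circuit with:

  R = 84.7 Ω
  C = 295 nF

Step 1 — Angular frequency: ω = 2π·f = 2π·665 = 4178 rad/s.
Step 2 — Component impedances:
  R: Z = R = 84.7 Ω
  C: Z = 1/(jωC) = -j/(ω·C) = 0 - j811.3 Ω
Step 3 — Series combination: Z_total = R + C = 84.7 - j811.3 Ω = 815.7∠-84.0° Ω.

Z = 84.7 - j811.3 Ω = 815.7∠-84.0° Ω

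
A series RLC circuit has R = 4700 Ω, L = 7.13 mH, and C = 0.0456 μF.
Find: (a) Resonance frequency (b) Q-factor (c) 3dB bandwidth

Step 1 — Resonance condition Im(Z)=0 gives ω₀ = 1/√(LC).
Step 2 — ω₀ = 1/√(0.00713·4.56e-08) = 5.546e+04 rad/s.
Step 3 — f₀ = ω₀/(2π) = 8827 Hz.
Step 4 — Series Q: Q = ω₀L/R = 5.546e+04·0.00713/4700 = 0.08413.
Step 5 — 3dB bandwidth: Δω = ω₀/Q = 6.592e+05 rad/s; BW = Δω/(2π) = 1.049e+05 Hz.

(a) f₀ = 8827 Hz  (b) Q = 0.08413  (c) BW = 1.049e+05 Hz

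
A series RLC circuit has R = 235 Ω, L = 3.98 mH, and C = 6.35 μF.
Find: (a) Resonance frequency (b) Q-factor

Step 1 — Resonance condition Im(Z)=0 gives ω₀ = 1/√(LC).
Step 2 — ω₀ = 1/√(0.00398·6.35e-06) = 6290 rad/s.
Step 3 — f₀ = ω₀/(2π) = 1001 Hz.
Step 4 — Series Q: Q = ω₀L/R = 6290·0.00398/235 = 0.1065.

(a) f₀ = 1001 Hz  (b) Q = 0.1065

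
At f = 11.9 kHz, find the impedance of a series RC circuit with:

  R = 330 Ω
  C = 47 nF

Step 1 — Angular frequency: ω = 2π·f = 2π·1.19e+04 = 7.477e+04 rad/s.
Step 2 — Component impedances:
  R: Z = R = 330 Ω
  C: Z = 1/(jωC) = -j/(ω·C) = 0 - j284.6 Ω
Step 3 — Series combination: Z_total = R + C = 330 - j284.6 Ω = 435.7∠-40.8° Ω.

Z = 330 - j284.6 Ω = 435.7∠-40.8° Ω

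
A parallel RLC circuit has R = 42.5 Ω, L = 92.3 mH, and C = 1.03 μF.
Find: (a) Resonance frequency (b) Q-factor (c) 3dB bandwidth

Step 1 — Resonance: ω₀ = 1/√(LC) = 1/√(0.0923·1.03e-06) = 3243 rad/s.
Step 2 — f₀ = ω₀/(2π) = 516.2 Hz.
Step 3 — Parallel Q: Q = R/(ω₀L) = 42.5/(3243·0.0923) = 0.142.
Step 4 — Bandwidth: Δω = ω₀/Q = 2.284e+04 rad/s; BW = Δω/(2π) = 3636 Hz.

(a) f₀ = 516.2 Hz  (b) Q = 0.142  (c) BW = 3636 Hz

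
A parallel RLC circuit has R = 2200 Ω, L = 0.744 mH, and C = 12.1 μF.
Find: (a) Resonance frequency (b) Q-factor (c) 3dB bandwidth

Step 1 — Resonance: ω₀ = 1/√(LC) = 1/√(0.000744·1.21e-05) = 1.054e+04 rad/s.
Step 2 — f₀ = ω₀/(2π) = 1677 Hz.
Step 3 — Parallel Q: Q = R/(ω₀L) = 2200/(1.054e+04·0.000744) = 280.6.
Step 4 — Bandwidth: Δω = ω₀/Q = 37.57 rad/s; BW = Δω/(2π) = 5.979 Hz.

(a) f₀ = 1677 Hz  (b) Q = 280.6  (c) BW = 5.979 Hz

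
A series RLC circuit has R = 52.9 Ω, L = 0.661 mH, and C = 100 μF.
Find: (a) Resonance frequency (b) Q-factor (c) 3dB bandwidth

Step 1 — Resonance: ω₀ = 1/√(LC) = 1/√(0.000661·0.0001) = 3890 rad/s.
Step 2 — f₀ = ω₀/(2π) = 619 Hz.
Step 3 — Series Q: Q = ω₀L/R = 3890·0.000661/52.9 = 0.0486.
Step 4 — Bandwidth: Δω = ω₀/Q = 8.003e+04 rad/s; BW = Δω/(2π) = 1.274e+04 Hz.

(a) f₀ = 619 Hz  (b) Q = 0.0486  (c) BW = 1.274e+04 Hz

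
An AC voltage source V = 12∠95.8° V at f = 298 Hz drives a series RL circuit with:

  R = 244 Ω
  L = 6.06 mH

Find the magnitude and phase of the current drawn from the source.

Step 1 — Angular frequency: ω = 2π·f = 2π·298 = 1872 rad/s.
Step 2 — Component impedances:
  R: Z = R = 244 Ω
  L: Z = jωL = j·1872·0.00606 = 0 + j11.35 Ω
Step 3 — Series combination: Z_total = R + L = 244 + j11.35 Ω = 244.3∠2.7° Ω.
Step 4 — Source phasor: V = 12∠95.8° V = -1.213 + j11.94 V.
Step 5 — Ohm's law: I = V / Z_total = (-1.213 + j11.94) / (244 + j11.35) = -0.002689 + j0.04905 A.
Step 6 — Convert to polar: |I| = 0.04913 A, ∠I = 93.1°.

I = 0.04913∠93.1° A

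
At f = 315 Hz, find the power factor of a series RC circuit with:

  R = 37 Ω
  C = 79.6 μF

Step 1 — Angular frequency: ω = 2π·f = 2π·315 = 1979 rad/s.
Step 2 — Component impedances:
  R: Z = R = 37 Ω
  C: Z = 1/(jωC) = -j/(ω·C) = 0 - j6.347 Ω
Step 3 — Series combination: Z_total = R + C = 37 - j6.347 Ω = 37.54∠-9.7° Ω.
Step 4 — Power factor: PF = cos(φ) = Re(Z)/|Z| = 37/37.54 = 0.9856.
Step 5 — Type: Im(Z) = -6.347 ⇒ leading (phase φ = -9.7°).

PF = 0.9856 (leading, φ = -9.7°)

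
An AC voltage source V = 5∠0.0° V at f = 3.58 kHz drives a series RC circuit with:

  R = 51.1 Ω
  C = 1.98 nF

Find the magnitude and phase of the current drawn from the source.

Step 1 — Angular frequency: ω = 2π·f = 2π·3580 = 2.249e+04 rad/s.
Step 2 — Component impedances:
  R: Z = R = 51.1 Ω
  C: Z = 1/(jωC) = -j/(ω·C) = 0 - j2.245e+04 Ω
Step 3 — Series combination: Z_total = R + C = 51.1 - j2.245e+04 Ω = 2.245e+04∠-89.9° Ω.
Step 4 — Source phasor: V = 5∠0.0° V = 5 V.
Step 5 — Ohm's law: I = V / Z_total = (5) / (51.1 - j2.245e+04) = 5.068e-07 + j0.0002227 A.
Step 6 — Convert to polar: |I| = 0.0002227 A, ∠I = 89.9°.

I = 0.0002227∠89.9° A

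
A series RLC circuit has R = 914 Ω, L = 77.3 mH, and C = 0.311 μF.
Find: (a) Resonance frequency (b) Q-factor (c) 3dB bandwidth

Step 1 — Resonance: ω₀ = 1/√(LC) = 1/√(0.0773·3.11e-07) = 6450 rad/s.
Step 2 — f₀ = ω₀/(2π) = 1026 Hz.
Step 3 — Series Q: Q = ω₀L/R = 6450·0.0773/914 = 0.5455.
Step 4 — Bandwidth: Δω = ω₀/Q = 1.182e+04 rad/s; BW = Δω/(2π) = 1882 Hz.

(a) f₀ = 1026 Hz  (b) Q = 0.5455  (c) BW = 1882 Hz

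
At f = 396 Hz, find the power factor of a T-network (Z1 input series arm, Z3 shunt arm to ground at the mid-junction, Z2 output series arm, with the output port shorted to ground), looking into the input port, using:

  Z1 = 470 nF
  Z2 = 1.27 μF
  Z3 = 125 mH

Step 1 — Angular frequency: ω = 2π·f = 2π·396 = 2488 rad/s.
Step 2 — Component impedances:
  Z1: Z = 1/(jωC) = -j/(ω·C) = 0 - j855.1 Ω
  Z2: Z = 1/(jωC) = -j/(ω·C) = 0 - j316.5 Ω
  Z3: Z = jωL = j·2488·0.125 = 0 + j311 Ω
Step 3 — With the output port shorted to ground, the output series arm Z2 runs from the junction to ground; the shunt arm Z3 also runs from the junction to ground. They appear in parallel: Z3 || Z2 = 0 + j1.808e+04 Ω.
Step 4 — Series with input arm Z1: Z_in = Z1 + (Z3 || Z2) = 0 + j1.722e+04 Ω = 1.722e+04∠90.0° Ω.
Step 5 — Power factor: PF = cos(φ) = Re(Z)/|Z| = 0/1.722e+04 = 0.
Step 6 — Type: Im(Z) = 1.722e+04 ⇒ lagging (phase φ = 90.0°).

PF = 0 (lagging, φ = 90.0°)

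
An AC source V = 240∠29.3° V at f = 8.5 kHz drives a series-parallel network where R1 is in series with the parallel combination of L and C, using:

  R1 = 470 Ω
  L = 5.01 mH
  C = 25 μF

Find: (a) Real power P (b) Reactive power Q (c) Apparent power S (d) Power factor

Step 1 — Angular frequency: ω = 2π·f = 2π·8500 = 5.341e+04 rad/s.
Step 2 — Component impedances:
  R1: Z = R = 470 Ω
  L: Z = jωL = j·5.341e+04·0.00501 = 0 + j267.6 Ω
  C: Z = 1/(jωC) = -j/(ω·C) = 0 - j0.749 Ω
Step 3 — Parallel branch: L || C = 1/(1/L + 1/C) = 0 - j0.7511 Ω.
Step 4 — Series with R1: Z_total = R1 + (L || C) = 470 - j0.7511 Ω = 470∠-0.1° Ω.
Step 5 — Source phasor: V = 240∠29.3° V = 209.3 + j117.5 V.
Step 6 — Current: I = V / Z = 0.4449 + j0.2506 A = 0.5106∠29.4° A.
Step 7 — Complex power: S = V·I* = 122.6 - j0.1958 VA.
Step 8 — Real power: P = Re(S) = 122.6 W.
Step 9 — Reactive power: Q = Im(S) = -0.1958 VAR.
Step 10 — Apparent power: |S| = 122.6 VA.
Step 11 — Power factor: PF = P/|S| = 1 (leading).

(a) P = 122.6 W  (b) Q = -0.1958 VAR  (c) S = 122.6 VA  (d) PF = 1 (leading)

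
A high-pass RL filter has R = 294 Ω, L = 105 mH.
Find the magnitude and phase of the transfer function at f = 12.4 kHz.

Step 1 — Angular frequency: ω = 2π·1.24e+04 = 7.791e+04 rad/s.
Step 2 — Transfer function: H(jω) = jωL/(R + jωL).
Step 3 — Numerator jωL = j·8181; denominator R + jωL = 294 + j8181.
Step 4 — H = 0.9987 + j0.03589.
Step 5 — Magnitude: |H| = 0.9994 (-0.0 dB); phase: φ = 2.1°.

|H| = 0.9994 (-0.0 dB), φ = 2.1°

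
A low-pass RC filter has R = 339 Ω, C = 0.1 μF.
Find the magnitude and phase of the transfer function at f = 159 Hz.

Step 1 — Angular frequency: ω = 2π·159 = 999 rad/s.
Step 2 — Transfer function: H(jω) = 1/(1 + jωRC).
Step 3 — Denominator: 1 + jωRC = 1 + j·999·339·1e-07 = 1 + j0.03387.
Step 4 — H = 0.9989 - j0.03383.
Step 5 — Magnitude: |H| = 0.9994 (-0.0 dB); phase: φ = -1.9°.

|H| = 0.9994 (-0.0 dB), φ = -1.9°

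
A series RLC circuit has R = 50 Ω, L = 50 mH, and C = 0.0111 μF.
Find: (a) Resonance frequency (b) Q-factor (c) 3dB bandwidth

Step 1 — Resonance: ω₀ = 1/√(LC) = 1/√(0.05·1.11e-08) = 4.245e+04 rad/s.
Step 2 — f₀ = ω₀/(2π) = 6756 Hz.
Step 3 — Series Q: Q = ω₀L/R = 4.245e+04·0.05/50 = 42.45.
Step 4 — Bandwidth: Δω = ω₀/Q = 1000 rad/s; BW = Δω/(2π) = 159.2 Hz.

(a) f₀ = 6756 Hz  (b) Q = 42.45  (c) BW = 159.2 Hz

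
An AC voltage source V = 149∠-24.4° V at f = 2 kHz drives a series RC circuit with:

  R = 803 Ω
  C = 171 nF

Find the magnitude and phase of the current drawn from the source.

Step 1 — Angular frequency: ω = 2π·f = 2π·2000 = 1.257e+04 rad/s.
Step 2 — Component impedances:
  R: Z = R = 803 Ω
  C: Z = 1/(jωC) = -j/(ω·C) = 0 - j465.4 Ω
Step 3 — Series combination: Z_total = R + C = 803 - j465.4 Ω = 928.1∠-30.1° Ω.
Step 4 — Source phasor: V = 149∠-24.4° V = 135.7 - j61.55 V.
Step 5 — Ohm's law: I = V / Z_total = (135.7 - j61.55) / (803 - j465.4) = 0.1598 + j0.01593 A.
Step 6 — Convert to polar: |I| = 0.1605 A, ∠I = 5.7°.

I = 0.1605∠5.7° A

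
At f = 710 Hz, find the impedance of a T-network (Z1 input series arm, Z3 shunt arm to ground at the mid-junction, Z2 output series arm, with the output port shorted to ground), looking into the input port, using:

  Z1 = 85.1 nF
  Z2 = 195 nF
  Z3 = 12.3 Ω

Step 1 — Angular frequency: ω = 2π·f = 2π·710 = 4461 rad/s.
Step 2 — Component impedances:
  Z1: Z = 1/(jωC) = -j/(ω·C) = 0 - j2634 Ω
  Z2: Z = 1/(jωC) = -j/(ω·C) = 0 - j1150 Ω
  Z3: Z = R = 12.3 Ω
Step 3 — With the output port shorted to ground, the output series arm Z2 runs from the junction to ground; the shunt arm Z3 also runs from the junction to ground. They appear in parallel: Z3 || Z2 = 12.3 - j0.1316 Ω.
Step 4 — Series with input arm Z1: Z_in = Z1 + (Z3 || Z2) = 12.3 - j2634 Ω = 2634∠-89.7° Ω.

Z = 12.3 - j2634 Ω = 2634∠-89.7° Ω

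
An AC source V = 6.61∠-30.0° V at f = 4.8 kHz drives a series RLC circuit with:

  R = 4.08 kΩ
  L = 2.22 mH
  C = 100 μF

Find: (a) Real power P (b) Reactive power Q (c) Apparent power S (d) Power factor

Step 1 — Angular frequency: ω = 2π·f = 2π·4800 = 3.016e+04 rad/s.
Step 2 — Component impedances:
  R: Z = R = 4080 Ω
  L: Z = jωL = j·3.016e+04·0.00222 = 0 + j66.95 Ω
  C: Z = 1/(jωC) = -j/(ω·C) = 0 - j0.3316 Ω
Step 3 — Series combination: Z_total = R + L + C = 4080 + j66.62 Ω = 4081∠0.9° Ω.
Step 4 — Source phasor: V = 6.61∠-30.0° V = 5.724 - j3.305 V.
Step 5 — Current: I = V / Z = 0.001389 - j0.0008327 A = 0.00162∠-30.9° A.
Step 6 — Complex power: S = V·I* = 0.01071 + j0.0001748 VA.
Step 7 — Real power: P = Re(S) = 0.01071 W.
Step 8 — Reactive power: Q = Im(S) = 0.0001748 VAR.
Step 9 — Apparent power: |S| = 0.01071 VA.
Step 10 — Power factor: PF = P/|S| = 0.9999 (lagging).

(a) P = 0.01071 W  (b) Q = 0.0001748 VAR  (c) S = 0.01071 VA  (d) PF = 0.9999 (lagging)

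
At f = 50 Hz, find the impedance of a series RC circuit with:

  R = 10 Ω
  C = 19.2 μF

Step 1 — Angular frequency: ω = 2π·f = 2π·50 = 314.2 rad/s.
Step 2 — Component impedances:
  R: Z = R = 10 Ω
  C: Z = 1/(jωC) = -j/(ω·C) = 0 - j165.8 Ω
Step 3 — Series combination: Z_total = R + C = 10 - j165.8 Ω = 166.1∠-86.5° Ω.

Z = 10 - j165.8 Ω = 166.1∠-86.5° Ω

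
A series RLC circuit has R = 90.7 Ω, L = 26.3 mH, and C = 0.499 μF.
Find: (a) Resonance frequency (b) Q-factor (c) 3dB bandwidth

Step 1 — Resonance: ω₀ = 1/√(LC) = 1/√(0.0263·4.99e-07) = 8729 rad/s.
Step 2 — f₀ = ω₀/(2π) = 1389 Hz.
Step 3 — Series Q: Q = ω₀L/R = 8729·0.0263/90.7 = 2.531.
Step 4 — Bandwidth: Δω = ω₀/Q = 3449 rad/s; BW = Δω/(2π) = 548.9 Hz.

(a) f₀ = 1389 Hz  (b) Q = 2.531  (c) BW = 548.9 Hz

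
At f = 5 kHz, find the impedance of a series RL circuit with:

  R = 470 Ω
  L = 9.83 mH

Step 1 — Angular frequency: ω = 2π·f = 2π·5000 = 3.142e+04 rad/s.
Step 2 — Component impedances:
  R: Z = R = 470 Ω
  L: Z = jωL = j·3.142e+04·0.00983 = 0 + j308.8 Ω
Step 3 — Series combination: Z_total = R + L = 470 + j308.8 Ω = 562.4∠33.3° Ω.

Z = 470 + j308.8 Ω = 562.4∠33.3° Ω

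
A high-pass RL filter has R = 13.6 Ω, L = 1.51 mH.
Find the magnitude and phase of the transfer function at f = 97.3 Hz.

Step 1 — Angular frequency: ω = 2π·97.3 = 611.4 rad/s.
Step 2 — Transfer function: H(jω) = jωL/(R + jωL).
Step 3 — Numerator jωL = j·0.9231; denominator R + jωL = 13.6 + j0.9231.
Step 4 — H = 0.004586 + j0.06757.
Step 5 — Magnitude: |H| = 0.06772 (-23.4 dB); phase: φ = 86.1°.

|H| = 0.06772 (-23.4 dB), φ = 86.1°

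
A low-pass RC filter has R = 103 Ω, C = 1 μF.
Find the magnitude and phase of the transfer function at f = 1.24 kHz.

Step 1 — Angular frequency: ω = 2π·1240 = 7791 rad/s.
Step 2 — Transfer function: H(jω) = 1/(1 + jωRC).
Step 3 — Denominator: 1 + jωRC = 1 + j·7791·103·1e-06 = 1 + j0.8025.
Step 4 — H = 0.6083 - j0.4881.
Step 5 — Magnitude: |H| = 0.7799 (-2.2 dB); phase: φ = -38.7°.

|H| = 0.7799 (-2.2 dB), φ = -38.7°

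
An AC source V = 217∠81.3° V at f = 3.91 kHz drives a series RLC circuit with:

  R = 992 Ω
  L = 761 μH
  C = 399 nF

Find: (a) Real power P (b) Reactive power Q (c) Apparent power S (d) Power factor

Step 1 — Angular frequency: ω = 2π·f = 2π·3910 = 2.457e+04 rad/s.
Step 2 — Component impedances:
  R: Z = R = 992 Ω
  L: Z = jωL = j·2.457e+04·0.000761 = 0 + j18.7 Ω
  C: Z = 1/(jωC) = -j/(ω·C) = 0 - j102 Ω
Step 3 — Series combination: Z_total = R + L + C = 992 - j83.32 Ω = 995.5∠-4.8° Ω.
Step 4 — Source phasor: V = 217∠81.3° V = 32.82 + j214.5 V.
Step 5 — Current: I = V / Z = 0.01482 + j0.2175 A = 0.218∠86.1° A.
Step 6 — Complex power: S = V·I* = 47.14 - j3.959 VA.
Step 7 — Real power: P = Re(S) = 47.14 W.
Step 8 — Reactive power: Q = Im(S) = -3.959 VAR.
Step 9 — Apparent power: |S| = 47.3 VA.
Step 10 — Power factor: PF = P/|S| = 0.9965 (leading).

(a) P = 47.14 W  (b) Q = -3.959 VAR  (c) S = 47.3 VA  (d) PF = 0.9965 (leading)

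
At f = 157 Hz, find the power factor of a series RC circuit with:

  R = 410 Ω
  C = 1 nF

Step 1 — Angular frequency: ω = 2π·f = 2π·157 = 986.5 rad/s.
Step 2 — Component impedances:
  R: Z = R = 410 Ω
  C: Z = 1/(jωC) = -j/(ω·C) = 0 - j1.014e+06 Ω
Step 3 — Series combination: Z_total = R + C = 410 - j1.014e+06 Ω = 1.014e+06∠-90.0° Ω.
Step 4 — Power factor: PF = cos(φ) = Re(Z)/|Z| = 410/1.01373e+06 = 0.0004044.
Step 5 — Type: Im(Z) = -1.014e+06 ⇒ leading (phase φ = -90.0°).

PF = 0.0004044 (leading, φ = -90.0°)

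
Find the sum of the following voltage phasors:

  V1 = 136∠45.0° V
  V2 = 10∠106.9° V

Step 1 — Convert each phasor to rectangular form:
  V1 = 136·(cos(45.0°) + j·sin(45.0°)) = 96.17 + j96.17 V
  V2 = 10·(cos(106.9°) + j·sin(106.9°)) = -2.907 + j9.568 V
Step 2 — Sum components: V_total = 93.26 + j105.7 V.
Step 3 — Convert to polar: |V_total| = 141 V, ∠V_total = 48.6°.

V_total = 141∠48.6° V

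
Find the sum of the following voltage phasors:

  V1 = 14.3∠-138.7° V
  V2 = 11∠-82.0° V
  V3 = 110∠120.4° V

Step 1 — Convert each phasor to rectangular form:
  V1 = 14.3·(cos(-138.7°) + j·sin(-138.7°)) = -10.74 - j9.438 V
  V2 = 11·(cos(-82.0°) + j·sin(-82.0°)) = 1.531 - j10.89 V
  V3 = 110·(cos(120.4°) + j·sin(120.4°)) = -55.66 + j94.88 V
Step 2 — Sum components: V_total = -64.88 + j74.55 V.
Step 3 — Convert to polar: |V_total| = 98.82 V, ∠V_total = 131.0°.

V_total = 98.82∠131.0° V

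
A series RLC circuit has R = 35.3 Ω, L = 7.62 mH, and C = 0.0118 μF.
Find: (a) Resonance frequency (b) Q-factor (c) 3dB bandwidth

Step 1 — Resonance: ω₀ = 1/√(LC) = 1/√(0.00762·1.18e-08) = 1.055e+05 rad/s.
Step 2 — f₀ = ω₀/(2π) = 1.678e+04 Hz.
Step 3 — Series Q: Q = ω₀L/R = 1.055e+05·0.00762/35.3 = 22.76.
Step 4 — Bandwidth: Δω = ω₀/Q = 4633 rad/s; BW = Δω/(2π) = 737.3 Hz.

(a) f₀ = 1.678e+04 Hz  (b) Q = 22.76  (c) BW = 737.3 Hz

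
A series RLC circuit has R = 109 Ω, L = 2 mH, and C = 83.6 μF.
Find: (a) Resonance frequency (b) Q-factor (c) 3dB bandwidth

Step 1 — Resonance: ω₀ = 1/√(LC) = 1/√(0.002·8.36e-05) = 2446 rad/s.
Step 2 — f₀ = ω₀/(2π) = 389.2 Hz.
Step 3 — Series Q: Q = ω₀L/R = 2446·0.002/109 = 0.04487.
Step 4 — Bandwidth: Δω = ω₀/Q = 5.45e+04 rad/s; BW = Δω/(2π) = 8674 Hz.

(a) f₀ = 389.2 Hz  (b) Q = 0.04487  (c) BW = 8674 Hz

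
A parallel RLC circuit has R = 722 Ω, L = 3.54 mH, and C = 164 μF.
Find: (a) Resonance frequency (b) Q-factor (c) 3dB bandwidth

Step 1 — Resonance: ω₀ = 1/√(LC) = 1/√(0.00354·0.000164) = 1312 rad/s.
Step 2 — f₀ = ω₀/(2π) = 208.9 Hz.
Step 3 — Parallel Q: Q = R/(ω₀L) = 722/(1312·0.00354) = 155.4.
Step 4 — Bandwidth: Δω = ω₀/Q = 8.445 rad/s; BW = Δω/(2π) = 1.344 Hz.

(a) f₀ = 208.9 Hz  (b) Q = 155.4  (c) BW = 1.344 Hz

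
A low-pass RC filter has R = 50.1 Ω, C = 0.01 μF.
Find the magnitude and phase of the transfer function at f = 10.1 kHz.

Step 1 — Angular frequency: ω = 2π·1.01e+04 = 6.346e+04 rad/s.
Step 2 — Transfer function: H(jω) = 1/(1 + jωRC).
Step 3 — Denominator: 1 + jωRC = 1 + j·6.346e+04·50.1·1e-08 = 1 + j0.03179.
Step 4 — H = 0.999 - j0.03176.
Step 5 — Magnitude: |H| = 0.9995 (-0.0 dB); phase: φ = -1.8°.

|H| = 0.9995 (-0.0 dB), φ = -1.8°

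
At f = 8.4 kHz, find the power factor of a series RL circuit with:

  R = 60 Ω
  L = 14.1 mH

Step 1 — Angular frequency: ω = 2π·f = 2π·8400 = 5.278e+04 rad/s.
Step 2 — Component impedances:
  R: Z = R = 60 Ω
  L: Z = jωL = j·5.278e+04·0.0141 = 0 + j744.2 Ω
Step 3 — Series combination: Z_total = R + L = 60 + j744.2 Ω = 746.6∠85.4° Ω.
Step 4 — Power factor: PF = cos(φ) = Re(Z)/|Z| = 60/746.6 = 0.08036.
Step 5 — Type: Im(Z) = 744.2 ⇒ lagging (phase φ = 85.4°).

PF = 0.08036 (lagging, φ = 85.4°)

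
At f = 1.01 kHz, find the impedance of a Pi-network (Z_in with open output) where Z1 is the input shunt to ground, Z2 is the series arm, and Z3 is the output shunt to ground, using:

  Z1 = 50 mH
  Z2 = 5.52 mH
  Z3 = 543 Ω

Step 1 — Angular frequency: ω = 2π·f = 2π·1010 = 6346 rad/s.
Step 2 — Component impedances:
  Z1: Z = jωL = j·6346·0.05 = 0 + j317.3 Ω
  Z2: Z = jωL = j·6346·0.00552 = 0 + j35.03 Ω
  Z3: Z = R = 543 Ω
Step 3 — With open output, the series arm Z2 and the output shunt Z3 appear in series to ground: Z2 + Z3 = 543 + j35.03 Ω.
Step 4 — Parallel with input shunt Z1: Z_in = Z1 || (Z2 + Z3) = 130.5 + j232.6 Ω = 266.7∠60.7° Ω.

Z = 130.5 + j232.6 Ω = 266.7∠60.7° Ω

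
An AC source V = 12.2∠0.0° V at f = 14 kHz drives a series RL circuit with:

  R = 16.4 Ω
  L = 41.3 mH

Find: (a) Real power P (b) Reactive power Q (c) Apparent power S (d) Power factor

Step 1 — Angular frequency: ω = 2π·f = 2π·1.4e+04 = 8.796e+04 rad/s.
Step 2 — Component impedances:
  R: Z = R = 16.4 Ω
  L: Z = jωL = j·8.796e+04·0.0413 = 0 + j3633 Ω
Step 3 — Series combination: Z_total = R + L = 16.4 + j3633 Ω = 3633∠89.7° Ω.
Step 4 — Source phasor: V = 12.2∠0.0° V = 12.2 V.
Step 5 — Current: I = V / Z = 1.516e-05 - j0.003358 A = 0.003358∠-89.7° A.
Step 6 — Complex power: S = V·I* = 0.0001849 + j0.04097 VA.
Step 7 — Real power: P = Re(S) = 0.0001849 W.
Step 8 — Reactive power: Q = Im(S) = 0.04097 VAR.
Step 9 — Apparent power: |S| = 0.04097 VA.
Step 10 — Power factor: PF = P/|S| = 0.004514 (lagging).

(a) P = 0.0001849 W  (b) Q = 0.04097 VAR  (c) S = 0.04097 VA  (d) PF = 0.004514 (lagging)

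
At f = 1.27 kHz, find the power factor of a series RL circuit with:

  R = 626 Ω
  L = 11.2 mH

Step 1 — Angular frequency: ω = 2π·f = 2π·1270 = 7980 rad/s.
Step 2 — Component impedances:
  R: Z = R = 626 Ω
  L: Z = jωL = j·7980·0.0112 = 0 + j89.37 Ω
Step 3 — Series combination: Z_total = R + L = 626 + j89.37 Ω = 632.3∠8.1° Ω.
Step 4 — Power factor: PF = cos(φ) = Re(Z)/|Z| = 626/632.3 = 0.99.
Step 5 — Type: Im(Z) = 89.37 ⇒ lagging (phase φ = 8.1°).

PF = 0.99 (lagging, φ = 8.1°)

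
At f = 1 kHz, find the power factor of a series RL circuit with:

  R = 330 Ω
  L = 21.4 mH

Step 1 — Angular frequency: ω = 2π·f = 2π·1000 = 6283 rad/s.
Step 2 — Component impedances:
  R: Z = R = 330 Ω
  L: Z = jωL = j·6283·0.0214 = 0 + j134.5 Ω
Step 3 — Series combination: Z_total = R + L = 330 + j134.5 Ω = 356.3∠22.2° Ω.
Step 4 — Power factor: PF = cos(φ) = Re(Z)/|Z| = 330/356.34 = 0.9261.
Step 5 — Type: Im(Z) = 134.5 ⇒ lagging (phase φ = 22.2°).

PF = 0.9261 (lagging, φ = 22.2°)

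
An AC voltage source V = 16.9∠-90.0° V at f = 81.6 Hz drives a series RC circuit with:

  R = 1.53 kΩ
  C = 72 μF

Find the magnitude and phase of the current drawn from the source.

Step 1 — Angular frequency: ω = 2π·f = 2π·81.6 = 512.7 rad/s.
Step 2 — Component impedances:
  R: Z = R = 1530 Ω
  C: Z = 1/(jωC) = -j/(ω·C) = 0 - j27.09 Ω
Step 3 — Series combination: Z_total = R + C = 1530 - j27.09 Ω = 1530∠-1.0° Ω.
Step 4 — Source phasor: V = 16.9∠-90.0° V = 0 - j16.9 V.
Step 5 — Ohm's law: I = V / Z_total = (0 - j16.9) / (1530 - j27.09) = 0.0001955 - j0.01104 A.
Step 6 — Convert to polar: |I| = 0.01104 A, ∠I = -89.0°.

I = 0.01104∠-89.0° A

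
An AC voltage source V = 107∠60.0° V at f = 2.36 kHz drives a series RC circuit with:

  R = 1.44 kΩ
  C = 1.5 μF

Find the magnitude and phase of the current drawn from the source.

Step 1 — Angular frequency: ω = 2π·f = 2π·2360 = 1.483e+04 rad/s.
Step 2 — Component impedances:
  R: Z = R = 1440 Ω
  C: Z = 1/(jωC) = -j/(ω·C) = 0 - j44.96 Ω
Step 3 — Series combination: Z_total = R + C = 1440 - j44.96 Ω = 1441∠-1.8° Ω.
Step 4 — Source phasor: V = 107∠60.0° V = 53.5 + j92.66 V.
Step 5 — Ohm's law: I = V / Z_total = (53.5 + j92.66) / (1440 - j44.96) = 0.03511 + j0.06545 A.
Step 6 — Convert to polar: |I| = 0.07427 A, ∠I = 61.8°.

I = 0.07427∠61.8° A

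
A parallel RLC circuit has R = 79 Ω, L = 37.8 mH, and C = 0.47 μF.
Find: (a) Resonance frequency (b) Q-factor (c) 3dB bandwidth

Step 1 — Resonance: ω₀ = 1/√(LC) = 1/√(0.0378·4.7e-07) = 7502 rad/s.
Step 2 — f₀ = ω₀/(2π) = 1194 Hz.
Step 3 — Parallel Q: Q = R/(ω₀L) = 79/(7502·0.0378) = 0.2786.
Step 4 — Bandwidth: Δω = ω₀/Q = 2.693e+04 rad/s; BW = Δω/(2π) = 4286 Hz.

(a) f₀ = 1194 Hz  (b) Q = 0.2786  (c) BW = 4286 Hz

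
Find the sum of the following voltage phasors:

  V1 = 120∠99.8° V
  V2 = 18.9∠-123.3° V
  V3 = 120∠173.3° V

Step 1 — Convert each phasor to rectangular form:
  V1 = 120·(cos(99.8°) + j·sin(99.8°)) = -20.43 + j118.2 V
  V2 = 18.9·(cos(-123.3°) + j·sin(-123.3°)) = -10.38 - j15.8 V
  V3 = 120·(cos(173.3°) + j·sin(173.3°)) = -119.2 + j14 V
Step 2 — Sum components: V_total = -150 + j116.5 V.
Step 3 — Convert to polar: |V_total| = 189.9 V, ∠V_total = 142.2°.

V_total = 189.9∠142.2° V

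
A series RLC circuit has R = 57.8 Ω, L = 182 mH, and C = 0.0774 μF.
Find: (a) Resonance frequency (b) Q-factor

Step 1 — Resonance condition Im(Z)=0 gives ω₀ = 1/√(LC).
Step 2 — ω₀ = 1/√(0.182·7.74e-08) = 8425 rad/s.
Step 3 — f₀ = ω₀/(2π) = 1341 Hz.
Step 4 — Series Q: Q = ω₀L/R = 8425·0.182/57.8 = 26.53.

(a) f₀ = 1341 Hz  (b) Q = 26.53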